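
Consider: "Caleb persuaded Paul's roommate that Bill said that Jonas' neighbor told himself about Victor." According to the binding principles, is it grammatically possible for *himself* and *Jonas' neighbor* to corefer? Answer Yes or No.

*himself* is a reflexive; Principle A requires it to be bound within its binding domain — the clause headed by 'told'.
— Jonas' neighbor: subject of the clause headed by 'told'; c-commands the reflexive within its binding domain — allowed (Principle A).

Yes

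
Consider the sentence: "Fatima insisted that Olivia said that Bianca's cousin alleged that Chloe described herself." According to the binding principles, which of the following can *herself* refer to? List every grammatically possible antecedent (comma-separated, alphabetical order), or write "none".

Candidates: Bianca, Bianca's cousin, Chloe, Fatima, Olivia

*herself* is a reflexive; Principle A requires it to be bound within its binding domain — the clause headed by 'described'.
— Bianca: possessor inside the subject DP of the clause headed by 'alleged'; does not c-command the reflexive — cannot bind it (Principle A).
— Bianca's cousin: subject of the clause headed by 'alleged'; c-commands the reflexive but lies outside its binding domain — cannot bind it (Principle A).
— Chloe: subject of the clause headed by 'described'; c-commands the reflexive within its binding domain — allowed (Principle A).
— Fatima: subject of the matrix clause; c-commands the reflexive but lies outside its binding domain — cannot bind it (Principle A).
— Olivia: subject of the clause headed by 'said'; c-commands the reflexive but lies outside its binding domain — cannot bind it (Principle A).

Chloe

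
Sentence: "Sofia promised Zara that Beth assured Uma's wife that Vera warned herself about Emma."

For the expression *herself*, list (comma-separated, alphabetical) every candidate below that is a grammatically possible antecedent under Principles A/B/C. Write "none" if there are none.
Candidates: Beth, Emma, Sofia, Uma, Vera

Vera

*herself* is a reflexive; Principle A requires it to be bound within its binding domain — the clause headed by 'warned'.
— Beth: subject of the clause headed by 'assured'; c-commands the reflexive but lies outside its binding domain — cannot bind it (Principle A).
— Emma: second object of the clause headed by 'warned'; does not c-command the reflexive — cannot bind it (Principle A).
— Sofia: subject of the matrix clause; c-commands the reflexive but lies outside its binding domain — cannot bind it (Principle A).
— Uma: possessor inside the object DP of the clause headed by 'assured'; does not c-command the reflexive — cannot bind it (Principle A).
— Vera: subject of the clause headed by 'warned'; c-commands the reflexive within its binding domain — allowed (Principle A).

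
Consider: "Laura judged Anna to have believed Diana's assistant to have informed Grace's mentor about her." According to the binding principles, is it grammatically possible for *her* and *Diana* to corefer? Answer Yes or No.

*her* is a pronoun; Principle B requires it to be free in its binding domain — the clause headed by 'informed'.
— Diana: possessor inside the subject DP of the clause headed by 'informed'; does not c-command the pronoun — Principle B does not apply; allowed.

Yes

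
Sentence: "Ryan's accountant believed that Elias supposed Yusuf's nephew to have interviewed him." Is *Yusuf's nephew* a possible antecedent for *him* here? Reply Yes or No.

*him* is a pronoun; Principle B requires it to be free in its binding domain — the clause headed by 'interviewed'.
— Yusuf's nephew: subject of the clause headed by 'interviewed'; c-commands the pronoun within its binding domain — blocked (Principle B).

No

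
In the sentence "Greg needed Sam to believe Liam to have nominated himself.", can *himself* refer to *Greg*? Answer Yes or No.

No

*himself* is a reflexive; Principle A requires it to be bound within its binding domain — the clause headed by 'nominated'.
— Greg: subject of the matrix clause; c-commands the reflexive but lies outside its binding domain — cannot bind it (Principle A).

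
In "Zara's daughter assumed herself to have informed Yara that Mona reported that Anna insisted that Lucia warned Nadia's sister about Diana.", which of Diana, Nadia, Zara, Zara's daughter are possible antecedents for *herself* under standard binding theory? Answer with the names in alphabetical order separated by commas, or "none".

Zara's daughter

*herself* is a reflexive; Principle A requires it to be bound within its binding domain — the matrix clause.
— Diana: second object of the clause headed by 'warned'; does not c-command the reflexive — cannot bind it (Principle A).
— Nadia: possessor inside the object DP of the clause headed by 'warned'; does not c-command the reflexive — cannot bind it (Principle A).
— Zara: possessor inside the subject DP of the matrix clause; does not c-command the reflexive — cannot bind it (Principle A).
— Zara's daughter: subject of the matrix clause; c-commands the reflexive within its binding domain — allowed (Principle A).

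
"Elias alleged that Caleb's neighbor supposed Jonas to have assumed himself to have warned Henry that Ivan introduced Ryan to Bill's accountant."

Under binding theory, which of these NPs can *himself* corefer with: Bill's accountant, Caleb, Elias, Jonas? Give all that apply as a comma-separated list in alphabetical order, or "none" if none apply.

*himself* is a reflexive; Principle A requires it to be bound within its binding domain — the clause headed by 'assumed'.
— Bill's accountant: second object of the clause headed by 'introduced'; does not c-command the reflexive — cannot bind it (Principle A).
— Caleb: possessor inside the subject DP of the clause headed by 'supposed'; does not c-command the reflexive — cannot bind it (Principle A).
— Elias: subject of the matrix clause; c-commands the reflexive but lies outside its binding domain — cannot bind it (Principle A).
— Jonas: subject of the clause headed by 'assumed'; c-commands the reflexive within its binding domain — allowed (Principle A).

Jonas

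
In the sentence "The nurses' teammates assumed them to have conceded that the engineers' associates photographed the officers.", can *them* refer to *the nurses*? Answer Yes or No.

Yes

*them* is a pronoun; Principle B requires it to be free in its binding domain — the matrix clause.
— the nurses: possessor inside the subject DP of the matrix clause; does not c-command the pronoun — Principle B does not apply; allowed.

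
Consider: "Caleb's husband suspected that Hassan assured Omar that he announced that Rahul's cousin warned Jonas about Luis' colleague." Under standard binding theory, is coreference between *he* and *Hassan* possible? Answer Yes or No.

*Hassan* is an R-expression; Principle C requires it to be free (not bound by any c-commanding expression).
— he: subject of the clause headed by 'announced'; the pronoun does not c-command the R-expression — coreference allowed.

Yes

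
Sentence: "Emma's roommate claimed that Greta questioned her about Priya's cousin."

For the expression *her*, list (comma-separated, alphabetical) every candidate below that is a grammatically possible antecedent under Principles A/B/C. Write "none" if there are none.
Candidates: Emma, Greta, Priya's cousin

Emma

*her* is a pronoun; Principle B requires it to be free in its binding domain — the clause headed by 'questioned'.
— Emma: possessor inside the subject DP of the matrix clause; does not c-command the pronoun — Principle B does not apply; allowed.
— Greta: subject of the clause headed by 'questioned'; c-commands the pronoun within its binding domain — blocked (Principle B).
— Priya's cousin: second object of the clause headed by 'questioned'; is c-commanded by the pronoun; coreference would bind this R-expression — blocked (Principle C).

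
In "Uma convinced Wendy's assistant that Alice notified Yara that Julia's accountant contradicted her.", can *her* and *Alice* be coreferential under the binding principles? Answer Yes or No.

Yes

*Alice* is an R-expression; Principle C requires it to be free (not bound by any c-commanding expression).
— her: object of the clause headed by 'contradicted'; the pronoun does not c-command the R-expression — coreference allowed.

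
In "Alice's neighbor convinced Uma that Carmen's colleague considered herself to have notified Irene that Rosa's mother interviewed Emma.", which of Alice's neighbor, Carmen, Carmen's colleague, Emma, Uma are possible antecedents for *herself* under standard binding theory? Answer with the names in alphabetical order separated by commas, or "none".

Carmen's colleague

*herself* is a reflexive; Principle A requires it to be bound within its binding domain — the clause headed by 'considered'.
— Alice's neighbor: subject of the matrix clause; c-commands the reflexive but lies outside its binding domain — cannot bind it (Principle A).
— Carmen: possessor inside the subject DP of the clause headed by 'considered'; does not c-command the reflexive — cannot bind it (Principle A).
— Carmen's colleague: subject of the clause headed by 'considered'; c-commands the reflexive within its binding domain — allowed (Principle A).
— Emma: object of the clause headed by 'interviewed'; does not c-command the reflexive — cannot bind it (Principle A).
— Uma: object of the matrix clause; c-commands the reflexive but lies outside its binding domain — cannot bind it (Principle A).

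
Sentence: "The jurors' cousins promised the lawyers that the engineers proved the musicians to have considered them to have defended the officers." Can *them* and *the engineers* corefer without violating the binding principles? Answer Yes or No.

Yes

*the engineers* is an R-expression; Principle C requires it to be free (not bound by any c-commanding expression).
— them: subject of the clause headed by 'defended'; the pronoun does not c-command the R-expression — coreference allowed.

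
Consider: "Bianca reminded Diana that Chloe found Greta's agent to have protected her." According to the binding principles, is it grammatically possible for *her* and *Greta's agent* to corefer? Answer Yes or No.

No

*her* is a pronoun; Principle B requires it to be free in its binding domain — the clause headed by 'protected'.
— Greta's agent: subject of the clause headed by 'protected'; c-commands the pronoun within its binding domain — blocked (Principle B).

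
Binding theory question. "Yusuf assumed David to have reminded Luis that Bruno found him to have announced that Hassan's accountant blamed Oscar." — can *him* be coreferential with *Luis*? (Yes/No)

Yes

*him* is a pronoun; Principle B requires it to be free in its binding domain — the clause headed by 'found'.
— Luis: object of the clause headed by 'reminded'; c-commands the pronoun but lies outside its binding domain — allowed.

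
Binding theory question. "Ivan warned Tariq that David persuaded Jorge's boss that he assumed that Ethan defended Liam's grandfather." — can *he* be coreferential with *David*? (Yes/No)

*he* is a pronoun; Principle B requires it to be free in its binding domain — the clause headed by 'assumed'.
— David: subject of the clause headed by 'persuaded'; c-commands the pronoun but lies outside its binding domain — allowed.

Yes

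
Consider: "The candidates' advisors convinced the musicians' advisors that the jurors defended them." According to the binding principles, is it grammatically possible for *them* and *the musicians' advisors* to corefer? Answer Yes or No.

Yes

*them* is a pronoun; Principle B requires it to be free in its binding domain — the clause headed by 'defended'.
— the musicians' advisors: object of the matrix clause; c-commands the pronoun but lies outside its binding domain — allowed.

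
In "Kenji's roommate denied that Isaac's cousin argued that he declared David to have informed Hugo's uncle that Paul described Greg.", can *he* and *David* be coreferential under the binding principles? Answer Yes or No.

No

*David* is an R-expression; Principle C requires it to be free (not bound by any c-commanding expression).
— he: subject of the clause headed by 'declared'; the pronoun c-commands the R-expression — coreference blocked (Principle C).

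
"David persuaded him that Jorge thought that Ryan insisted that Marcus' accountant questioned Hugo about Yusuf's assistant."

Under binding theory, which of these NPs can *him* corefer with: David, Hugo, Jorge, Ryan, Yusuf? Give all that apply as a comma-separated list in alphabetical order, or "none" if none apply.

*him* is a pronoun; Principle B requires it to be free in its binding domain — the matrix clause.
— David: subject of the matrix clause; c-commands the pronoun within its binding domain — blocked (Principle B).
— Hugo: object of the clause headed by 'questioned'; is c-commanded by the pronoun; coreference would bind this R-expression — blocked (Principle C).
— Jorge: subject of the clause headed by 'thought'; is c-commanded by the pronoun; coreference would bind this R-expression — blocked (Principle C).
— Ryan: subject of the clause headed by 'insisted'; is c-commanded by the pronoun; coreference would bind this R-expression — blocked (Principle C).
— Yusuf: possessor inside the second object DP of the clause headed by 'questioned'; is c-commanded by the pronoun; coreference would bind this R-expression — blocked (Principle C).

none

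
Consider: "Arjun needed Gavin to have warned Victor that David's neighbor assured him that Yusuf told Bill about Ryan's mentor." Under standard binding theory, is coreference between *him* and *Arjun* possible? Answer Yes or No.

*Arjun* is an R-expression; Principle C requires it to be free (not bound by any c-commanding expression).
— him: object of the clause headed by 'assured'; the pronoun does not c-command the R-expression — coreference allowed.

Yes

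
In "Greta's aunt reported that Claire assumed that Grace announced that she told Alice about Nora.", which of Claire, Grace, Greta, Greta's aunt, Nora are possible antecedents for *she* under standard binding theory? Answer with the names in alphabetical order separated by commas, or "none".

Claire, Grace, Greta, Greta's aunt

*she* is a pronoun; Principle B requires it to be free in its binding domain — the clause headed by 'told'.
— Claire: subject of the clause headed by 'assumed'; c-commands the pronoun but lies outside its binding domain — allowed.
— Grace: subject of the clause headed by 'announced'; c-commands the pronoun but lies outside its binding domain — allowed.
— Greta: possessor inside the subject DP of the matrix clause; does not c-command the pronoun — Principle B does not apply; allowed.
— Greta's aunt: subject of the matrix clause; c-commands the pronoun but lies outside its binding domain — allowed.
— Nora: second object of the clause headed by 'told'; is c-commanded by the pronoun; coreference would bind this R-expression — blocked (Principle C).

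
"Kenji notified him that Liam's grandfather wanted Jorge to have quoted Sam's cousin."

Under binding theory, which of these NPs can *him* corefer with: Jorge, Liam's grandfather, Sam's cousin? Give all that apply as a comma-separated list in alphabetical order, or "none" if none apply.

*him* is a pronoun; Principle B requires it to be free in its binding domain — the matrix clause.
— Jorge: subject of the clause headed by 'quoted'; is c-commanded by the pronoun; coreference would bind this R-expression — blocked (Principle C).
— Liam's grandfather: subject of the clause headed by 'wanted'; is c-commanded by the pronoun; coreference would bind this R-expression — blocked (Principle C).
— Sam's cousin: object of the clause headed by 'quoted'; is c-commanded by the pronoun; coreference would bind this R-expression — blocked (Principle C).

none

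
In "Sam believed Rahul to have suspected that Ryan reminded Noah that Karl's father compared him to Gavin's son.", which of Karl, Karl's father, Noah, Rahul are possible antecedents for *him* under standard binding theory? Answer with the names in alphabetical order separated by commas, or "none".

Karl, Noah, Rahul

*him* is a pronoun; Principle B requires it to be free in its binding domain — the clause headed by 'compared'.
— Karl: possessor inside the subject DP of the clause headed by 'compared'; does not c-command the pronoun — Principle B does not apply; allowed.
— Karl's father: subject of the clause headed by 'compared'; c-commands the pronoun within its binding domain — blocked (Principle B).
— Noah: object of the clause headed by 'reminded'; c-commands the pronoun but lies outside its binding domain — allowed.
— Rahul: subject of the clause headed by 'suspected'; c-commands the pronoun but lies outside its binding domain — allowed.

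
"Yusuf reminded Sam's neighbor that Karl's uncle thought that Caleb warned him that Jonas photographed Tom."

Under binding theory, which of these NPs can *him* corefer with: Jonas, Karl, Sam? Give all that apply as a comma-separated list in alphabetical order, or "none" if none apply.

*him* is a pronoun; Principle B requires it to be free in its binding domain — the clause headed by 'warned'.
— Jonas: subject of the clause headed by 'photographed'; is c-commanded by the pronoun; coreference would bind this R-expression — blocked (Principle C).
— Karl: possessor inside the subject DP of the clause headed by 'thought'; does not c-command the pronoun — Principle B does not apply; allowed.
— Sam: possessor inside the object DP of the matrix clause; does not c-command the pronoun — Principle B does not apply; allowed.

Karl, Sam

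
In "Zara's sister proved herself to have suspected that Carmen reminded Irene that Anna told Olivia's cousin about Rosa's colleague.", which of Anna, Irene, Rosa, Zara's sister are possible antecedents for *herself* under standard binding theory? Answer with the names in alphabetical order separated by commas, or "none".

*herself* is a reflexive; Principle A requires it to be bound within its binding domain — the matrix clause.
— Anna: subject of the clause headed by 'told'; does not c-command the reflexive — cannot bind it (Principle A).
— Irene: object of the clause headed by 'reminded'; does not c-command the reflexive — cannot bind it (Principle A).
— Rosa: possessor inside the second object DP of the clause headed by 'told'; does not c-command the reflexive — cannot bind it (Principle A).
— Zara's sister: subject of the matrix clause; c-commands the reflexive within its binding domain — allowed (Principle A).

Zara's sister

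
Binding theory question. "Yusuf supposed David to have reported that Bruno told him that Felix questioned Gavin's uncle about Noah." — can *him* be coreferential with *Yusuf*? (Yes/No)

*him* is a pronoun; Principle B requires it to be free in its binding domain — the clause headed by 'told'.
— Yusuf: subject of the matrix clause; c-commands the pronoun but lies outside its binding domain — allowed.

Yes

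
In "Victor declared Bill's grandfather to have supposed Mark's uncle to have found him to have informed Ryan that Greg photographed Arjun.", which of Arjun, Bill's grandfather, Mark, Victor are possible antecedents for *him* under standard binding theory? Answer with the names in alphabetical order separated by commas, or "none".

Bill's grandfather, Mark, Victor

*him* is a pronoun; Principle B requires it to be free in its binding domain — the clause headed by 'found'.
— Arjun: object of the clause headed by 'photographed'; is c-commanded by the pronoun; coreference would bind this R-expression — blocked (Principle C).
— Bill's grandfather: subject of the clause headed by 'supposed'; c-commands the pronoun but lies outside its binding domain — allowed.
— Mark: possessor inside the subject DP of the clause headed by 'found'; does not c-command the pronoun — Principle B does not apply; allowed.
— Victor: subject of the matrix clause; c-commands the pronoun but lies outside its binding domain — allowed.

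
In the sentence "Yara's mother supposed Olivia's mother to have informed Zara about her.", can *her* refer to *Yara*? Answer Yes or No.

*her* is a pronoun; Principle B requires it to be free in its binding domain — the clause headed by 'informed'.
— Yara: possessor inside the subject DP of the matrix clause; does not c-command the pronoun — Principle B does not apply; allowed.

Yes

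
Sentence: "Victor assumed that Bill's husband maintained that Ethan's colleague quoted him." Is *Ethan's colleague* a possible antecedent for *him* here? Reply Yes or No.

*him* is a pronoun; Principle B requires it to be free in its binding domain — the clause headed by 'quoted'.
— Ethan's colleague: subject of the clause headed by 'quoted'; c-commands the pronoun within its binding domain — blocked (Principle B).

No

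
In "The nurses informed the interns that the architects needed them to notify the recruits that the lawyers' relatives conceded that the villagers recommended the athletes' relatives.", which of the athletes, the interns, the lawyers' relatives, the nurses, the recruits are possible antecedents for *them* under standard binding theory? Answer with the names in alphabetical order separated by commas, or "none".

*them* is a pronoun; Principle B requires it to be free in its binding domain — the clause headed by 'needed'.
— the athletes: possessor inside the object DP of the clause headed by 'recommended'; is c-commanded by the pronoun; coreference would bind this R-expression — blocked (Principle C).
— the interns: object of the matrix clause; c-commands the pronoun but lies outside its binding domain — allowed.
— the lawyers' relatives: subject of the clause headed by 'conceded'; is c-commanded by the pronoun; coreference would bind this R-expression — blocked (Principle C).
— the nurses: subject of the matrix clause; c-commands the pronoun but lies outside its binding domain — allowed.
— the recruits: object of the clause headed by 'notify'; is c-commanded by the pronoun; coreference would bind this R-expression — blocked (Principle C).

the interns, the nurses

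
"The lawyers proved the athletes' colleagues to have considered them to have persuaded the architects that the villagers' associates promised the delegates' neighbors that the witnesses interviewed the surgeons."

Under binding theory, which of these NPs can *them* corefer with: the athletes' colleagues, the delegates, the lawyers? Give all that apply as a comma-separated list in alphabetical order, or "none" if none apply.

*them* is a pronoun; Principle B requires it to be free in its binding domain — the clause headed by 'considered'.
— the athletes' colleagues: subject of the clause headed by 'considered'; c-commands the pronoun within its binding domain — blocked (Principle B).
— the delegates: possessor inside the object DP of the clause headed by 'promised'; is c-commanded by the pronoun; coreference would bind this R-expression — blocked (Principle C).
— the lawyers: subject of the matrix clause; c-commands the pronoun but lies outside its binding domain — allowed.

the lawyers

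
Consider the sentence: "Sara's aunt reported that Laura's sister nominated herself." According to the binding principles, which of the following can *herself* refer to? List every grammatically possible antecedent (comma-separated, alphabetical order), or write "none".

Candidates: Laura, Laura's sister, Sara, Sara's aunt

Laura's sister

*herself* is a reflexive; Principle A requires it to be bound within its binding domain — the clause headed by 'nominated'.
— Laura: possessor inside the subject DP of the clause headed by 'nominated'; does not c-command the reflexive — cannot bind it (Principle A).
— Laura's sister: subject of the clause headed by 'nominated'; c-commands the reflexive within its binding domain — allowed (Principle A).
— Sara: possessor inside the subject DP of the matrix clause; does not c-command the reflexive — cannot bind it (Principle A).
— Sara's aunt: subject of the matrix clause; c-commands the reflexive but lies outside its binding domain — cannot bind it (Principle A).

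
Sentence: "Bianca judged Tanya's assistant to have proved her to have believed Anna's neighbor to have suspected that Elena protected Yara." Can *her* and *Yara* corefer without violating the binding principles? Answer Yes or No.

No

*Yara* is an R-expression; Principle C requires it to be free (not bound by any c-commanding expression).
— her: subject of the clause headed by 'believed'; the pronoun c-commands the R-expression — coreference blocked (Principle C).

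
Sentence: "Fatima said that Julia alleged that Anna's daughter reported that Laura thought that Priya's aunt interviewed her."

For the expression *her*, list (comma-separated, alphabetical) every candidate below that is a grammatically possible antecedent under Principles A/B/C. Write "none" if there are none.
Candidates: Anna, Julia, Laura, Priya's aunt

Anna, Julia, Laura

*her* is a pronoun; Principle B requires it to be free in its binding domain — the clause headed by 'interviewed'.
— Anna: possessor inside the subject DP of the clause headed by 'reported'; does not c-command the pronoun — Principle B does not apply; allowed.
— Julia: subject of the clause headed by 'alleged'; c-commands the pronoun but lies outside its binding domain — allowed.
— Laura: subject of the clause headed by 'thought'; c-commands the pronoun but lies outside its binding domain — allowed.
— Priya's aunt: subject of the clause headed by 'interviewed'; c-commands the pronoun within its binding domain — blocked (Principle B).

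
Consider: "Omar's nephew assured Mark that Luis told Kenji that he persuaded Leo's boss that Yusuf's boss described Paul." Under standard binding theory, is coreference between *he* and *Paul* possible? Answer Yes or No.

No

*Paul* is an R-expression; Principle C requires it to be free (not bound by any c-commanding expression).
— he: subject of the clause headed by 'persuaded'; the pronoun c-commands the R-expression — coreference blocked (Principle C).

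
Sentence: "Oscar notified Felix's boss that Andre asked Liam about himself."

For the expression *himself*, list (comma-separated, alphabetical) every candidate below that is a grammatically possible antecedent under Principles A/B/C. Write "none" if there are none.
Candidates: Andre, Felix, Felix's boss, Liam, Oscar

Andre, Liam

*himself* is a reflexive; Principle A requires it to be bound within its binding domain — the clause headed by 'asked'.
— Andre: subject of the clause headed by 'asked'; c-commands the reflexive within its binding domain — allowed (Principle A).
— Felix: possessor inside the object DP of the matrix clause; does not c-command the reflexive — cannot bind it (Principle A).
— Felix's boss: object of the matrix clause; c-commands the reflexive but lies outside its binding domain — cannot bind it (Principle A).
— Liam: object of the clause headed by 'asked'; c-commands the reflexive within its binding domain — allowed (Principle A).
— Oscar: subject of the matrix clause; c-commands the reflexive but lies outside its binding domain — cannot bind it (Principle A).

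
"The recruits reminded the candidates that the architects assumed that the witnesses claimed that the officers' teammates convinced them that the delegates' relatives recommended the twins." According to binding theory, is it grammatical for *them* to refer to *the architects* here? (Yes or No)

*the architects* is an R-expression; Principle C requires it to be free (not bound by any c-commanding expression).
— them: object of the clause headed by 'convinced'; the pronoun does not c-command the R-expression — coreference allowed.

Yes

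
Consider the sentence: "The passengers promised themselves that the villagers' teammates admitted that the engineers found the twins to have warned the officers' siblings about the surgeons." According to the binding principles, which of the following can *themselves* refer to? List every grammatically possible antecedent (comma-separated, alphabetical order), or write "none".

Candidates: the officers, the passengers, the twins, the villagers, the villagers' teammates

the passengers

*themselves* is a reflexive; Principle A requires it to be bound within its binding domain — the matrix clause.
— the officers: possessor inside the object DP of the clause headed by 'warned'; does not c-command the reflexive — cannot bind it (Principle A).
— the passengers: subject of the matrix clause; c-commands the reflexive within its binding domain — allowed (Principle A).
— the twins: subject of the clause headed by 'warned'; does not c-command the reflexive — cannot bind it (Principle A).
— the villagers: possessor inside the subject DP of the clause headed by 'admitted'; does not c-command the reflexive — cannot bind it (Principle A).
— the villagers' teammates: subject of the clause headed by 'admitted'; does not c-command the reflexive — cannot bind it (Principle A).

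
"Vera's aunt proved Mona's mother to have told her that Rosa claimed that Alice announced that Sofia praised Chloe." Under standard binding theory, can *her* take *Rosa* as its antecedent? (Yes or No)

No

*her* is a pronoun; Principle B requires it to be free in its binding domain — the clause headed by 'told'.
— Rosa: subject of the clause headed by 'claimed'; is c-commanded by the pronoun; coreference would bind this R-expression — blocked (Principle C).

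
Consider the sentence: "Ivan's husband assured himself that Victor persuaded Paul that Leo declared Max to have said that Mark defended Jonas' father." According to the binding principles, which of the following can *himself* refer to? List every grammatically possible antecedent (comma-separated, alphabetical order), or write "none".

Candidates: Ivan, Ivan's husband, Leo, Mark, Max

Ivan's husband

*himself* is a reflexive; Principle A requires it to be bound within its binding domain — the matrix clause.
— Ivan: possessor inside the subject DP of the matrix clause; does not c-command the reflexive — cannot bind it (Principle A).
— Ivan's husband: subject of the matrix clause; c-commands the reflexive within its binding domain — allowed (Principle A).
— Leo: subject of the clause headed by 'declared'; does not c-command the reflexive — cannot bind it (Principle A).
— Mark: subject of the clause headed by 'defended'; does not c-command the reflexive — cannot bind it (Principle A).
— Max: subject of the clause headed by 'said'; does not c-command the reflexive — cannot bind it (Principle A).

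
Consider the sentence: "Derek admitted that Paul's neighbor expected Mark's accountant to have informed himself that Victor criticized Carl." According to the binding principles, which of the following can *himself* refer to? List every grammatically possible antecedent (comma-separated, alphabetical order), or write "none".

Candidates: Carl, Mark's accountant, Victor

*himself* is a reflexive; Principle A requires it to be bound within its binding domain — the clause headed by 'informed'.
— Carl: object of the clause headed by 'criticized'; does not c-command the reflexive — cannot bind it (Principle A).
— Mark's accountant: subject of the clause headed by 'informed'; c-commands the reflexive within its binding domain — allowed (Principle A).
— Victor: subject of the clause headed by 'criticized'; does not c-command the reflexive — cannot bind it (Principle A).

Mark's accountant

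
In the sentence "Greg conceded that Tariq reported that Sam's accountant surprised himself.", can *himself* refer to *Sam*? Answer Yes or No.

*himself* is a reflexive; Principle A requires it to be bound within its binding domain — the clause headed by 'surprised'.
— Sam: possessor inside the subject DP of the clause headed by 'surprised'; does not c-command the reflexive — cannot bind it (Principle A).

No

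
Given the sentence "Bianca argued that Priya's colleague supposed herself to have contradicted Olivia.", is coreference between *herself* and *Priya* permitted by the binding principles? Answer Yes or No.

*herself* is a reflexive; Principle A requires it to be bound within its binding domain — the clause headed by 'supposed'.
— Priya: possessor inside the subject DP of the clause headed by 'supposed'; does not c-command the reflexive — cannot bind it (Principle A).

No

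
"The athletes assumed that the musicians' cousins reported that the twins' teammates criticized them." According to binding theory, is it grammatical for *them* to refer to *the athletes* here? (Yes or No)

*the athletes* is an R-expression; Principle C requires it to be free (not bound by any c-commanding expression).
— them: object of the clause headed by 'criticized'; the pronoun does not c-command the R-expression — coreference allowed.

Yes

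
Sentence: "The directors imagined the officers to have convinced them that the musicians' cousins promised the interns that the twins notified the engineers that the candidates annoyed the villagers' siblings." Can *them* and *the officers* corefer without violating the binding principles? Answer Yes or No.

*the officers* is an R-expression; Principle C requires it to be free (not bound by any c-commanding expression).
— them: object of the clause headed by 'convinced'; the R-expression locally c-commands the pronoun — coreference blocked (Principle B on the pronoun).

No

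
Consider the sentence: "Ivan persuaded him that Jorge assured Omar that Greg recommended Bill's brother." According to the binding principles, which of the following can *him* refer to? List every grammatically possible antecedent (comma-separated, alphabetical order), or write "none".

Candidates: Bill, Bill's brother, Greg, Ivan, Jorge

*him* is a pronoun; Principle B requires it to be free in its binding domain — the matrix clause.
— Bill: possessor inside the object DP of the clause headed by 'recommended'; is c-commanded by the pronoun; coreference would bind this R-expression — blocked (Principle C).
— Bill's brother: object of the clause headed by 'recommended'; is c-commanded by the pronoun; coreference would bind this R-expression — blocked (Principle C).
— Greg: subject of the clause headed by 'recommended'; is c-commanded by the pronoun; coreference would bind this R-expression — blocked (Principle C).
— Ivan: subject of the matrix clause; c-commands the pronoun within its binding domain — blocked (Principle B).
— Jorge: subject of the clause headed by 'assured'; is c-commanded by the pronoun; coreference would bind this R-expression — blocked (Principle C).

none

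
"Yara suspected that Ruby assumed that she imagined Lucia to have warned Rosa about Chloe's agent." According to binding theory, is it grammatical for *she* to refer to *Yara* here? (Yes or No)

Yes

*Yara* is an R-expression; Principle C requires it to be free (not bound by any c-commanding expression).
— she: subject of the clause headed by 'imagined'; the pronoun does not c-command the R-expression — coreference allowed.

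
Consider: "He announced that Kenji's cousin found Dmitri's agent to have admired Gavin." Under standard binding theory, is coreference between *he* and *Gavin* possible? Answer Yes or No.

No

*Gavin* is an R-expression; Principle C requires it to be free (not bound by any c-commanding expression).
— he: subject of the matrix clause; the pronoun c-commands the R-expression — coreference blocked (Principle C).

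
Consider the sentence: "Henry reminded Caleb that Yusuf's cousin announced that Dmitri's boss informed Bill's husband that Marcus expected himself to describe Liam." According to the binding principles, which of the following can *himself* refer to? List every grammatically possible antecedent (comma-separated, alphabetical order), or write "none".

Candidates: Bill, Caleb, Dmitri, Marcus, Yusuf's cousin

*himself* is a reflexive; Principle A requires it to be bound within its binding domain — the clause headed by 'expected'.
— Bill: possessor inside the object DP of the clause headed by 'informed'; does not c-command the reflexive — cannot bind it (Principle A).
— Caleb: object of the matrix clause; c-commands the reflexive but lies outside its binding domain — cannot bind it (Principle A).
— Dmitri: possessor inside the subject DP of the clause headed by 'informed'; does not c-command the reflexive — cannot bind it (Principle A).
— Marcus: subject of the clause headed by 'expected'; c-commands the reflexive within its binding domain — allowed (Principle A).
— Yusuf's cousin: subject of the clause headed by 'announced'; c-commands the reflexive but lies outside its binding domain — cannot bind it (Principle A).

Marcus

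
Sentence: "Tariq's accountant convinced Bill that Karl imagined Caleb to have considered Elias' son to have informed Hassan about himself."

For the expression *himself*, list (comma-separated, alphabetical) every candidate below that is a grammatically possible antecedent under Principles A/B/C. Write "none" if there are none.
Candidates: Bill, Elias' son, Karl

*himself* is a reflexive; Principle A requires it to be bound within its binding domain — the clause headed by 'informed'.
— Bill: object of the matrix clause; c-commands the reflexive but lies outside its binding domain — cannot bind it (Principle A).
— Elias' son: subject of the clause headed by 'informed'; c-commands the reflexive within its binding domain — allowed (Principle A).
— Karl: subject of the clause headed by 'imagined'; c-commands the reflexive but lies outside its binding domain — cannot bind it (Principle A).

Elias' son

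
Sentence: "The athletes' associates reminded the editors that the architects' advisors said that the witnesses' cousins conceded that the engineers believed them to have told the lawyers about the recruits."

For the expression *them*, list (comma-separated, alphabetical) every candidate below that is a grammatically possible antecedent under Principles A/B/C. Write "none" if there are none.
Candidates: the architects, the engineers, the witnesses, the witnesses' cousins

the architects, the witnesses, the witnesses' cousins

*them* is a pronoun; Principle B requires it to be free in its binding domain — the clause headed by 'believed'.
— the architects: possessor inside the subject DP of the clause headed by 'said'; does not c-command the pronoun — Principle B does not apply; allowed.
— the engineers: subject of the clause headed by 'believed'; c-commands the pronoun within its binding domain — blocked (Principle B).
— the witnesses: possessor inside the subject DP of the clause headed by 'conceded'; does not c-command the pronoun — Principle B does not apply; allowed.
— the witnesses' cousins: subject of the clause headed by 'conceded'; c-commands the pronoun but lies outside its binding domain — allowed.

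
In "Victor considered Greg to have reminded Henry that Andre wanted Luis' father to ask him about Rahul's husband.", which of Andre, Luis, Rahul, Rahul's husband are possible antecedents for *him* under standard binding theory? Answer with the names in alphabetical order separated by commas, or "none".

Andre, Luis

*him* is a pronoun; Principle B requires it to be free in its binding domain — the clause headed by 'ask'.
— Andre: subject of the clause headed by 'wanted'; c-commands the pronoun but lies outside its binding domain — allowed.
— Luis: possessor inside the subject DP of the clause headed by 'ask'; does not c-command the pronoun — Principle B does not apply; allowed.
— Rahul: possessor inside the second object DP of the clause headed by 'ask'; is c-commanded by the pronoun; coreference would bind this R-expression — blocked (Principle C).
— Rahul's husband: second object of the clause headed by 'ask'; is c-commanded by the pronoun; coreference would bind this R-expression — blocked (Principle C).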